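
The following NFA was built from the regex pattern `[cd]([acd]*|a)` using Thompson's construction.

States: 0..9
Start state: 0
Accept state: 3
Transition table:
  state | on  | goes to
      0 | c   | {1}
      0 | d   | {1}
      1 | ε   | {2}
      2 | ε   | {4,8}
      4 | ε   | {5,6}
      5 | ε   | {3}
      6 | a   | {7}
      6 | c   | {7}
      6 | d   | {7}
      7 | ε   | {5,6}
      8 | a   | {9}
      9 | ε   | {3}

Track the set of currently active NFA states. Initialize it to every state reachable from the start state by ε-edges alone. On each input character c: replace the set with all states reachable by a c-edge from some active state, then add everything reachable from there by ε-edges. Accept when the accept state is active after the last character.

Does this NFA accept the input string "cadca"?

Answer: ACCEPT

Trace:
start: ε-closure({0}) = {0}
'c' @ 1: {1,2,3,4,5,6,8}  (accept∈set)
'a' @ 2: {3,5,6,7,9}  (accept∈set)
'd' @ 3: {3,5,6,7}  (accept∈set)
'c' @ 4: {3,5,6,7}  (accept∈set)
'a' @ 5: {3,5,6,7}  (accept∈set)
after full input: {3,5,6,7}  (accept=3 in)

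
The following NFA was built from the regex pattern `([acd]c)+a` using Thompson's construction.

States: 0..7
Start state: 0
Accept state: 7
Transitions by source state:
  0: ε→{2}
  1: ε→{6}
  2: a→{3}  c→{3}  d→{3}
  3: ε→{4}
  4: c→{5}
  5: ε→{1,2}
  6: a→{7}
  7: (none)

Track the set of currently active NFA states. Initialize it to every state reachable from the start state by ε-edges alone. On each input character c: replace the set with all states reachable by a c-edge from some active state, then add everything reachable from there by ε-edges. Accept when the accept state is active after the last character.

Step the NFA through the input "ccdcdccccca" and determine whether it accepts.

Answer: ACCEPT

Steps:
initial (ε-close {0}): {0,2}
'c' @ 1: {3,4}
'c' @ 2: {1,2,5,6}
'd' @ 3: {3,4}
'c' @ 4: {1,2,5,6}
'd' @ 5: {3,4}
'c' @ 6: {1,2,5,6}
'c' @ 7: {3,4}
'c' @ 8: {1,2,5,6}
'c' @ 9: {3,4}
'c' @ 10: {1,2,5,6}
'a' @ 11: {3,4,7}  [accepting]
after full input: {3,4,7}  (accept=7 in)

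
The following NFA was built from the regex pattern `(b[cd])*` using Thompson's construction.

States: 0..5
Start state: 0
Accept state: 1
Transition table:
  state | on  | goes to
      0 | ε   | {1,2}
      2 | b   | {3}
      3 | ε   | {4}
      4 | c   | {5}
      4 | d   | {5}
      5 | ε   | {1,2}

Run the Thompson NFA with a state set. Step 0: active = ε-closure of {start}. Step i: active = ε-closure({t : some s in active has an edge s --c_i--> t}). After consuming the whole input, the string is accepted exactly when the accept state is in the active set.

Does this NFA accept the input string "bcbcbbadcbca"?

start: ε-closure({0}) = {0,1,2}
'b' @ 1: {3,4}
'c' @ 2: {1,2,5}  (accept∈set)
'b' @ 3: {3,4}
'c' @ 4: {1,2,5}  (accept∈set)
'b' @ 5: {3,4}
'b' @ 6: {}  — state set empty
rest 'adcbca' ignored (set empty)
after full input: {}  (accept=1 not in)

Answer: REJECT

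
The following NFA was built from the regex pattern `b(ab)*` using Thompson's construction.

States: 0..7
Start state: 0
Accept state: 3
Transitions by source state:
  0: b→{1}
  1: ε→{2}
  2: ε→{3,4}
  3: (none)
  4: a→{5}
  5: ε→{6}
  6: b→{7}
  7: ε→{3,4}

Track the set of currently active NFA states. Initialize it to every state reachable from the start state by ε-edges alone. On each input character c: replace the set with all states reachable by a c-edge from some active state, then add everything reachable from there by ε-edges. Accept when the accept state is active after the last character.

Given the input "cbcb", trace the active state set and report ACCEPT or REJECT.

initial (ε-close {0}): {0}
'c' @ 1: {}  — state set empty
rest 'bcb' ignored (set empty)
final: {}; accept 3 not in set

Answer: REJECT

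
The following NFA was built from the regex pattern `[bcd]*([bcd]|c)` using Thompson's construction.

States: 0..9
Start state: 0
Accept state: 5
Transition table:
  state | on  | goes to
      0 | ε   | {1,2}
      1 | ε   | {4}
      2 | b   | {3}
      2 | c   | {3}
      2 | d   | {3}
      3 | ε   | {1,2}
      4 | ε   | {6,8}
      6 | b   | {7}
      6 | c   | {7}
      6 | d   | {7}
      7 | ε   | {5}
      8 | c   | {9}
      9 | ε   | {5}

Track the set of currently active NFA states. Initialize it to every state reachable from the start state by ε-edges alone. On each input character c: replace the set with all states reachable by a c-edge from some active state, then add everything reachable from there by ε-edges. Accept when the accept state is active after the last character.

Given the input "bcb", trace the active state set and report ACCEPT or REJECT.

Answer: ACCEPT

Trace:
S₀ = ε-closure({0}) = {0,1,2,4,6,8}
'b' @ 1: {1,2,3,4,5,6,7,8}  (accept∈set)
'c' @ 2: {1,2,3,4,5,6,7,8,9}  (accept∈set)
'b' @ 3: {1,2,3,4,5,6,7,8}  (accept∈set)
final: {1,2,3,4,5,6,7,8}; accept 5 in set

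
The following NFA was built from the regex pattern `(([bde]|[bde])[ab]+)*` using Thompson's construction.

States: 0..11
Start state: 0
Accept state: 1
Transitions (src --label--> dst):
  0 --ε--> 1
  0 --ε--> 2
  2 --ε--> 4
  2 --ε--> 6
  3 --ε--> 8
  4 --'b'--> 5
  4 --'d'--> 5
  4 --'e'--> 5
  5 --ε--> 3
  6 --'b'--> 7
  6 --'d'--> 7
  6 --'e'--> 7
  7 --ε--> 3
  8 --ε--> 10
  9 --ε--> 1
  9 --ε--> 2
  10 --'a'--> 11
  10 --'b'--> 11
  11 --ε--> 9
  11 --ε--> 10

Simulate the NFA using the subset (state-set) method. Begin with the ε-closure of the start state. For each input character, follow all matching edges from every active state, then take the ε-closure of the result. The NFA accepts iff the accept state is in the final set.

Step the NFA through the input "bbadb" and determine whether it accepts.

S₀ = ε-closure({0}) = {0,1,2,4,6}
'b' @ 1: {3,5,7,8,10}
'b' @ 2: {1,2,4,6,9,10,11}  (accept∈set)
'a' @ 3: {1,2,4,6,9,10,11}  (accept∈set)
'd' @ 4: {3,5,7,8,10}
'b' @ 5: {1,2,4,6,9,10,11}  (accept∈set)
after full input: {1,2,4,6,9,10,11}  (accept=1 in)

Answer: ACCEPT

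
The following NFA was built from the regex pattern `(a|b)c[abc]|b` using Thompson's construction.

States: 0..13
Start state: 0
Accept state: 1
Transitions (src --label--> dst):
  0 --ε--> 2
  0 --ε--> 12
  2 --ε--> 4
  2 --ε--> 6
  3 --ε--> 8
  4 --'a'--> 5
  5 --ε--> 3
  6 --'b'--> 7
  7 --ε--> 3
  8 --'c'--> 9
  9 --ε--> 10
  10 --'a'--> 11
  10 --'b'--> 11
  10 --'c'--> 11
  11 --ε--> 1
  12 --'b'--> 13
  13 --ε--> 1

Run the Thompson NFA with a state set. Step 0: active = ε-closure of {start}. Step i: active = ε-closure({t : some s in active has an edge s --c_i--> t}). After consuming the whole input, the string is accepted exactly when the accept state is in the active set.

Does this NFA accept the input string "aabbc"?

Answer: REJECT

Derivation:
initial (ε-close {0}): {0,2,4,6,12}
'a' @ 1: {3,5,8}
'a' @ 2: {}  — state set empty
rest 'bbc' ignored (set empty)
final: {}; accept 1 not in set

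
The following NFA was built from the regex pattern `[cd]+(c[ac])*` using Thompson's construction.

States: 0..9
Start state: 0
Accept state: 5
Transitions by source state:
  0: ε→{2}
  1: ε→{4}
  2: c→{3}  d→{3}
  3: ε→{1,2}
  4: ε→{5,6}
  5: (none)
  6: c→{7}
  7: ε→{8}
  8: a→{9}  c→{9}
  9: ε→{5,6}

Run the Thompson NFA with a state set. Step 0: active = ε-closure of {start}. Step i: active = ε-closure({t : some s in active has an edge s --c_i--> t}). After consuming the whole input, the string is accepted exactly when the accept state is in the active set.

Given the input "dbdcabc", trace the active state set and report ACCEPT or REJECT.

S₀ = ε-closure({0}) = {0,2}
'd' @ 1: {1,2,3,4,5,6}  (accept∈set)
'b' @ 2: {}  — no active states
rest 'dcabc' ignored (set empty)
final: {}; accept 5 not in set

Answer: REJECT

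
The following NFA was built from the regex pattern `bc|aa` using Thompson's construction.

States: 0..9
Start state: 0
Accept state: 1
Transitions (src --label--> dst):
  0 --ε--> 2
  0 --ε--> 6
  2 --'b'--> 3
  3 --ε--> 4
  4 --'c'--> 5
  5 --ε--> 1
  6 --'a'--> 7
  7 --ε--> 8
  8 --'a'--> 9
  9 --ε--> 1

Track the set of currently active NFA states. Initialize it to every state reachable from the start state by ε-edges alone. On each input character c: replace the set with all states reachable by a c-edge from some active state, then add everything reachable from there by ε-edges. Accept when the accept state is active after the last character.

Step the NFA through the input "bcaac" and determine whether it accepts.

Answer: REJECT

Derivation:
S₀ = ε-closure({0}) = {0,2,6}
'b' @ 1: {3,4}
'c' @ 2: {1,5}  ✓accept
'a' @ 3: {}  — dead — no transitions
rest 'ac' ignored (set empty)
after full input: {}  (accept=1 not in)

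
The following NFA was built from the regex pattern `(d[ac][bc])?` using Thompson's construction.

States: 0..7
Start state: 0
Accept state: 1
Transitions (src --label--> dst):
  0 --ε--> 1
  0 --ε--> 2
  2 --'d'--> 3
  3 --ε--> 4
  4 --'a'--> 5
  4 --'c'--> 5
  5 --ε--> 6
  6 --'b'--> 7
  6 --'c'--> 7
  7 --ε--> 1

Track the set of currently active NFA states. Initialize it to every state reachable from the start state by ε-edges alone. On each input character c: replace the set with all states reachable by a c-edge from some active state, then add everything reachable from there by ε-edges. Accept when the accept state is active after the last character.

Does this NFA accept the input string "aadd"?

initial (ε-close {0}): {0,1,2}
'a' @ 1: {}  — state set empty
rest 'add' ignored (set empty)
final: {}; accept 1 not in set

Answer: REJECT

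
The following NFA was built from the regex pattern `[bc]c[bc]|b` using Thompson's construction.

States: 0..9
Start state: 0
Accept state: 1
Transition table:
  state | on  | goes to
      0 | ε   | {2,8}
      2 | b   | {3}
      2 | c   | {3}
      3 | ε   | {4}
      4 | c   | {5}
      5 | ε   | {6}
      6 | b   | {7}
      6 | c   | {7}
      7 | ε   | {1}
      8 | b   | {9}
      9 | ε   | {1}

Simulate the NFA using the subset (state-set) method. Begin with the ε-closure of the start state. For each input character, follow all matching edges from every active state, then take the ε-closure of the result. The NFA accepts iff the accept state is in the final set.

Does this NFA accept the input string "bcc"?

Answer: ACCEPT

Derivation:
initial (ε-close {0}): {0,2,8}
'b' @ 1: {1,3,4,9}  (accept∈set)
'c' @ 2: {5,6}
'c' @ 3: {1,7}  (accept∈set)
end set {1,7} — state 1 in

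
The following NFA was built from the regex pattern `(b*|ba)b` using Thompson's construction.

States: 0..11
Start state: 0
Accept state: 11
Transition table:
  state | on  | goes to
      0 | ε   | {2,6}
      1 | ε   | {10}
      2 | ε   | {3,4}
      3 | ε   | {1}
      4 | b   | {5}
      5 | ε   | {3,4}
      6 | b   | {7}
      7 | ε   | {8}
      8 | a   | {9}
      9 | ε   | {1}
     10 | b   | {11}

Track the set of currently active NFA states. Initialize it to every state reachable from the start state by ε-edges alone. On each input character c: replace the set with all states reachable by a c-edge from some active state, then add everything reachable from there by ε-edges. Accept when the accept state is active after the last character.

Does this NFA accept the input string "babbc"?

Answer: REJECT

Steps:
start: ε-closure({0}) = {0,1,2,3,4,6,10}
'b' @ 1: {1,3,4,5,7,8,10,11}  (accept∈set)
'a' @ 2: {1,9,10}
'b' @ 3: {11}  (accept∈set)
'b' @ 4: {}  — state set empty
rest 'c' ignored (set empty)
end set {} — state 11 not in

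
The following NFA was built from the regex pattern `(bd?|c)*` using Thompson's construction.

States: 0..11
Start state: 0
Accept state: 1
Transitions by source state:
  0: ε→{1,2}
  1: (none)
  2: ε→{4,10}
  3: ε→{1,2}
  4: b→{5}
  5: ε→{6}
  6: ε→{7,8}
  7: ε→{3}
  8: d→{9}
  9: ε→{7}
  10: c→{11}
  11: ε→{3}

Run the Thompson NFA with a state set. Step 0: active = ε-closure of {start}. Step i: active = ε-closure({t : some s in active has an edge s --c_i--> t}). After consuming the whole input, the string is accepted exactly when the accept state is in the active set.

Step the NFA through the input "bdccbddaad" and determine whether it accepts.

Answer: REJECT

Trace:
initial (ε-close {0}): {0,1,2,4,10}
'b' @ 1: {1,2,3,4,5,6,7,8,10}  [accepting]
'd' @ 2: {1,2,3,4,7,9,10}  [accepting]
'c' @ 3: {1,2,3,4,10,11}  [accepting]
'c' @ 4: {1,2,3,4,10,11}  [accepting]
'b' @ 5: {1,2,3,4,5,6,7,8,10}  [accepting]
'd' @ 6: {1,2,3,4,7,9,10}  [accepting]
'd' @ 7: {}  — no active states
rest 'aad' ignored (set empty)
after full input: {}  (accept=1 not in)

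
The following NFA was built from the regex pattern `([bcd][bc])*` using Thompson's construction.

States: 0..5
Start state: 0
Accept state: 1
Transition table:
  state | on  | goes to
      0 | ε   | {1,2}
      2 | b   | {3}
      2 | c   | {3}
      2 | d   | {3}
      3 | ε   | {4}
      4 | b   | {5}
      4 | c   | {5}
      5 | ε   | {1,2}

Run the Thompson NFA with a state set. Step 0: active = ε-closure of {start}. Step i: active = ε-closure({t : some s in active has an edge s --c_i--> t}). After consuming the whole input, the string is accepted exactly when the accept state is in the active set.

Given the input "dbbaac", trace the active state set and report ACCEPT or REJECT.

S₀ = ε-closure({0}) = {0,1,2}
'd' @ 1: {3,4}
'b' @ 2: {1,2,5}  ✓accept
'b' @ 3: {3,4}
'a' @ 4: {}  — no active states
rest 'ac' ignored (set empty)
after full input: {}  (accept=1 not in)

Answer: REJECT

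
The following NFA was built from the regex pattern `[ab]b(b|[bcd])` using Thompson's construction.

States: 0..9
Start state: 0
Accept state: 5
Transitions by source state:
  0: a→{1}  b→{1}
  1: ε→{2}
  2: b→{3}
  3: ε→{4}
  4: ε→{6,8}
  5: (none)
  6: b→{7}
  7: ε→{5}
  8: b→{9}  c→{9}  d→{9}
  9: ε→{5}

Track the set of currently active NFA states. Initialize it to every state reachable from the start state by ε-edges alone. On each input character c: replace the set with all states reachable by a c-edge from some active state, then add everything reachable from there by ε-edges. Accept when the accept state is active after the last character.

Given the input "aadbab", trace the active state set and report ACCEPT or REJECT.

S₀ = ε-closure({0}) = {0}
'a' @ 1: {1,2}
'a' @ 2: {}  — no active states
rest 'dbab' ignored (set empty)
after full input: {}  (accept=5 not in)

Answer: REJECT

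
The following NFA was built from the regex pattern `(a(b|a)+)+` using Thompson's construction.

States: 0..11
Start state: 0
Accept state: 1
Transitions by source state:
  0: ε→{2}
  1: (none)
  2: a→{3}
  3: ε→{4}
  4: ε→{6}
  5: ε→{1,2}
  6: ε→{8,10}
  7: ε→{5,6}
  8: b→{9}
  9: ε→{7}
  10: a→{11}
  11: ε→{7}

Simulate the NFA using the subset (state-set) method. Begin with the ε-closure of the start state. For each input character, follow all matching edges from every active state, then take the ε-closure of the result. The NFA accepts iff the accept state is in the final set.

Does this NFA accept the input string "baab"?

S₀ = ε-closure({0}) = {0,2}
'b' @ 1: {}  — dead — no transitions
rest 'aab' ignored (set empty)
end set {} — state 1 not in

Answer: REJECT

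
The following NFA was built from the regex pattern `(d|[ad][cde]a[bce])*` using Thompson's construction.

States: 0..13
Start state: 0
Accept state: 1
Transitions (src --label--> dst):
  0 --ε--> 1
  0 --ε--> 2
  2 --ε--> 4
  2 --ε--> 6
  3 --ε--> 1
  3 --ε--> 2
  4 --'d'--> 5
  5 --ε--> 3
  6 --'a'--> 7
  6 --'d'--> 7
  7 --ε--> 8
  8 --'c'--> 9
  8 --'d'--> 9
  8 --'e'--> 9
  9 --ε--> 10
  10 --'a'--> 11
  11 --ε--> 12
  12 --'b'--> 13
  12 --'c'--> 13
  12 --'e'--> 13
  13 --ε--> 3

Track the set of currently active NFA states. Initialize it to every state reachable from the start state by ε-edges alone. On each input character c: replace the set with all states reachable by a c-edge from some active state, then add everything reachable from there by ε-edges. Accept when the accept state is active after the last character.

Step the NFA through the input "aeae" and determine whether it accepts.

start: ε-closure({0}) = {0,1,2,4,6}
'a' @ 1: {7,8}
'e' @ 2: {9,10}
'a' @ 3: {11,12}
'e' @ 4: {1,2,3,4,6,13}  ✓accept
after full input: {1,2,3,4,6,13}  (accept=1 in)

Answer: ACCEPT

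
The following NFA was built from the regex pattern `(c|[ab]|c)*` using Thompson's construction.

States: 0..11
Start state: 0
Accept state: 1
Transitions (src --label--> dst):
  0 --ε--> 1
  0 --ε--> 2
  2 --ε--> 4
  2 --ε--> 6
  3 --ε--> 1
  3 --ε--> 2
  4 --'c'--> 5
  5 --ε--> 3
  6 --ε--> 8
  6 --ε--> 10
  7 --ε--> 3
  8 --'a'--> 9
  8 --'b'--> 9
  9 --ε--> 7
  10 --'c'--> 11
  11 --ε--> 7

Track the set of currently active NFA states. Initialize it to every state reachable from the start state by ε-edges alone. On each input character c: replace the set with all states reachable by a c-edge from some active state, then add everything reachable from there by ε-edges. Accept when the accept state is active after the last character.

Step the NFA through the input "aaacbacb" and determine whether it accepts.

S₀ = ε-closure({0}) = {0,1,2,4,6,8,10}
'a' @ 1: {1,2,3,4,6,7,8,9,10}  ✓accept
'a' @ 2: {1,2,3,4,6,7,8,9,10}  ✓accept
'a' @ 3: {1,2,3,4,6,7,8,9,10}  ✓accept
'c' @ 4: {1,2,3,4,5,6,7,8,10,11}  ✓accept
'b' @ 5: {1,2,3,4,6,7,8,9,10}  ✓accept
'a' @ 6: {1,2,3,4,6,7,8,9,10}  ✓accept
'c' @ 7: {1,2,3,4,5,6,7,8,10,11}  ✓accept
'b' @ 8: {1,2,3,4,6,7,8,9,10}  ✓accept
end set {1,2,3,4,6,7,8,9,10} — state 1 in

Answer: ACCEPT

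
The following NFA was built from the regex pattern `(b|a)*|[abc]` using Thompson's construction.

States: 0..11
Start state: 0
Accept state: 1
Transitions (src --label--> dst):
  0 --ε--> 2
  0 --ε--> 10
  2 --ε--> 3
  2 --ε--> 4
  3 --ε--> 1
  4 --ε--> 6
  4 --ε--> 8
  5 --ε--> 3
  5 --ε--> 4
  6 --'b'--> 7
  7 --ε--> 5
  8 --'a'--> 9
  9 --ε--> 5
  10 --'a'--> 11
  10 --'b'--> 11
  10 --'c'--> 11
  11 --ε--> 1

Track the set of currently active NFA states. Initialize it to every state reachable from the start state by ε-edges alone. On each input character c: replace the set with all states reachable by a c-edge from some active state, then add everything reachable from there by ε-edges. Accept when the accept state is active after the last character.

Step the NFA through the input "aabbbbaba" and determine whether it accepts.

Answer: ACCEPT

Trace:
start: ε-closure({0}) = {0,1,2,3,4,6,8,10}
'a' @ 1: {1,3,4,5,6,8,9,11}  ✓accept
'a' @ 2: {1,3,4,5,6,8,9}  ✓accept
'b' @ 3: {1,3,4,5,6,7,8}  ✓accept
'b' @ 4: {1,3,4,5,6,7,8}  ✓accept
'b' @ 5: {1,3,4,5,6,7,8}  ✓accept
'b' @ 6: {1,3,4,5,6,7,8}  ✓accept
'a' @ 7: {1,3,4,5,6,8,9}  ✓accept
'b' @ 8: {1,3,4,5,6,7,8}  ✓accept
'a' @ 9: {1,3,4,5,6,8,9}  ✓accept
end set {1,3,4,5,6,8,9} — state 1 in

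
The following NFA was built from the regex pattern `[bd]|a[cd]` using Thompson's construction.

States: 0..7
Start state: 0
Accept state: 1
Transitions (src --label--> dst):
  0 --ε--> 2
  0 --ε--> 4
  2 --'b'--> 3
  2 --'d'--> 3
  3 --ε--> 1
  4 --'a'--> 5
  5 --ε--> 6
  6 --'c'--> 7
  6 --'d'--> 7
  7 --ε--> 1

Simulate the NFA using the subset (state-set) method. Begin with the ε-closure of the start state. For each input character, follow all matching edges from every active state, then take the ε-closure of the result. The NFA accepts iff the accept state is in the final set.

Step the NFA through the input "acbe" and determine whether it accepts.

Answer: REJECT

Steps:
initial (ε-close {0}): {0,2,4}
'a' @ 1: {5,6}
'c' @ 2: {1,7}  [accepting]
'b' @ 3: {}  — dead — no transitions
rest 'e' ignored (set empty)
final: {}; accept 1 not in set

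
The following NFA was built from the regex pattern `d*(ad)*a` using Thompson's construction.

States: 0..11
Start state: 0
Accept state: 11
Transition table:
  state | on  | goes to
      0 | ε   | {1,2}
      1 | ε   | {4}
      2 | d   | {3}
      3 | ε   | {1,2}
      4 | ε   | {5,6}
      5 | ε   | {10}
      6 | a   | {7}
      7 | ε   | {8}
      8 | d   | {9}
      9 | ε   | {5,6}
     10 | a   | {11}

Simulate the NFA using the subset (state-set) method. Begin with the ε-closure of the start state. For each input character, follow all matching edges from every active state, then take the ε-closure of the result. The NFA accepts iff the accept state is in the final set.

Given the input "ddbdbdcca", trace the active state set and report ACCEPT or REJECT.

start: ε-closure({0}) = {0,1,2,4,5,6,10}
'd' @ 1: {1,2,3,4,5,6,10}
'd' @ 2: {1,2,3,4,5,6,10}
'b' @ 3: {}  — state set empty
rest 'dbdcca' ignored (set empty)
end set {} — state 11 not in

Answer: REJECT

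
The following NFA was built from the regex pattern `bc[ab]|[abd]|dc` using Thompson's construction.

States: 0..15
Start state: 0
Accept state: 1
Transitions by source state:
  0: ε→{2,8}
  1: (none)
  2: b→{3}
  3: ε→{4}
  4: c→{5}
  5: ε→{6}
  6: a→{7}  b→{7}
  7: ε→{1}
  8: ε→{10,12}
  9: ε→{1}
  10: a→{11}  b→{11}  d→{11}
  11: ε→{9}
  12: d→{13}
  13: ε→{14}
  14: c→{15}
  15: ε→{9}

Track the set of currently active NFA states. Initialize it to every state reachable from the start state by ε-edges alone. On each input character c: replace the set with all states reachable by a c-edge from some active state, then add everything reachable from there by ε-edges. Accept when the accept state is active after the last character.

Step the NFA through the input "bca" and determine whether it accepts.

Answer: ACCEPT

Steps:
start: ε-closure({0}) = {0,2,8,10,12}
'b' @ 1: {1,3,4,9,11}  [accepting]
'c' @ 2: {5,6}
'a' @ 3: {1,7}  [accepting]
after full input: {1,7}  (accept=1 in)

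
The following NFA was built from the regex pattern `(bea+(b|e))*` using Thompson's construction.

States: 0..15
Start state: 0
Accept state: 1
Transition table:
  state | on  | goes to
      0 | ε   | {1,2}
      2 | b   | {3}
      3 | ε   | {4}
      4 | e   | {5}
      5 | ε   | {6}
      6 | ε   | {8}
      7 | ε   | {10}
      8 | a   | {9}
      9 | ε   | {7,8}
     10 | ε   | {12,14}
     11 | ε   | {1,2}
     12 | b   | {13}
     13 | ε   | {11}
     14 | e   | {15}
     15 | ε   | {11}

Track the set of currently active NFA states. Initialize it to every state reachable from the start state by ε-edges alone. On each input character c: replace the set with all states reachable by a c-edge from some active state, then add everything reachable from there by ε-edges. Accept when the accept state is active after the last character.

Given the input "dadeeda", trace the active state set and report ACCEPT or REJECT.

S₀ = ε-closure({0}) = {0,1,2}
'd' @ 1: {}  — dead — no transitions
rest 'adeeda' ignored (set empty)
end set {} — state 1 not in

Answer: REJECT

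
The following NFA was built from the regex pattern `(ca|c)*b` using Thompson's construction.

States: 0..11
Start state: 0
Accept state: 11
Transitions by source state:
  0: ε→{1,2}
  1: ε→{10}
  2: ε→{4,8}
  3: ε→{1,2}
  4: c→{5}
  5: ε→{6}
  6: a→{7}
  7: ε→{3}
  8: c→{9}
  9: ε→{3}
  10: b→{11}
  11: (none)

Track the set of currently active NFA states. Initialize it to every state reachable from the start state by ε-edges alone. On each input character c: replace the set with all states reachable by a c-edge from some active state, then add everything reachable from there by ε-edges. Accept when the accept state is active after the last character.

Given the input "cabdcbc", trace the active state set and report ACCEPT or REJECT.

Answer: REJECT

Steps:
initial (ε-close {0}): {0,1,2,4,8,10}
'c' @ 1: {1,2,3,4,5,6,8,9,10}
'a' @ 2: {1,2,3,4,7,8,10}
'b' @ 3: {11}  ✓accept
'd' @ 4: {}  — no active states
rest 'cbc' ignored (set empty)
after full input: {}  (accept=11 not in)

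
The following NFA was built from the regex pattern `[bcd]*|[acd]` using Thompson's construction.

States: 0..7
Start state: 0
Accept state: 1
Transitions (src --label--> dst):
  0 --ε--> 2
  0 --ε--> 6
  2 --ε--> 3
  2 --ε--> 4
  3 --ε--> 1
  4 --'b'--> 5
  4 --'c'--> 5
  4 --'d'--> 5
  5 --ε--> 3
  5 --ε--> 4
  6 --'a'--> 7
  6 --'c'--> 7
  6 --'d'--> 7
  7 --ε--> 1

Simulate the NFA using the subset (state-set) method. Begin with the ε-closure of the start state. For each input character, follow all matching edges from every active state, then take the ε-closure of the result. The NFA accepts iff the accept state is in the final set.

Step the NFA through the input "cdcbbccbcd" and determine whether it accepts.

Answer: ACCEPT

Steps:
S₀ = ε-closure({0}) = {0,1,2,3,4,6}
'c' @ 1: {1,3,4,5,7}  ✓accept
'd' @ 2: {1,3,4,5}  ✓accept
'c' @ 3: {1,3,4,5}  ✓accept
'b' @ 4: {1,3,4,5}  ✓accept
'b' @ 5: {1,3,4,5}  ✓accept
'c' @ 6: {1,3,4,5}  ✓accept
'c' @ 7: {1,3,4,5}  ✓accept
'b' @ 8: {1,3,4,5}  ✓accept
'c' @ 9: {1,3,4,5}  ✓accept
'd' @ 10: {1,3,4,5}  ✓accept
end set {1,3,4,5} — state 1 in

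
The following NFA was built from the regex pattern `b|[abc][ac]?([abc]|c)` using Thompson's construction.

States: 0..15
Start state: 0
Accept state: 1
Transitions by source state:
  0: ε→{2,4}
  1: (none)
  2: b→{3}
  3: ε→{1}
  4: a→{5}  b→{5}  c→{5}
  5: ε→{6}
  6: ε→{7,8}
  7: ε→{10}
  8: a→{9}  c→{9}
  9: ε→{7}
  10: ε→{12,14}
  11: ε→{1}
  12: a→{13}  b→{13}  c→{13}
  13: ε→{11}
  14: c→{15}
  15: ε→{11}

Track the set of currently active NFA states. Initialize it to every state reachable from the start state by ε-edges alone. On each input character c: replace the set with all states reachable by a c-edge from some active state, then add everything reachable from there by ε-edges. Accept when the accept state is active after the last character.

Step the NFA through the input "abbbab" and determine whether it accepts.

initial (ε-close {0}): {0,2,4}
'a' @ 1: {5,6,7,8,10,12,14}
'b' @ 2: {1,11,13}  (accept∈set)
'b' @ 3: {}  — no active states
rest 'bab' ignored (set empty)
final: {}; accept 1 not in set

Answer: REJECT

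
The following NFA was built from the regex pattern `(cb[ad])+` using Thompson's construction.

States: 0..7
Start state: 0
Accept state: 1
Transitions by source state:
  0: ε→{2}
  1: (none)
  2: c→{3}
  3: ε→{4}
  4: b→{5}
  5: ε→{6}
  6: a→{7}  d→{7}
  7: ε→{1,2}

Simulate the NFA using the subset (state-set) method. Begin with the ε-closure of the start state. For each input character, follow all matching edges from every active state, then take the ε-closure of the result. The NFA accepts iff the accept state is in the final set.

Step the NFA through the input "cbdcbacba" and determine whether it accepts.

start: ε-closure({0}) = {0,2}
'c' @ 1: {3,4}
'b' @ 2: {5,6}
'd' @ 3: {1,2,7}  (accept∈set)
'c' @ 4: {3,4}
'b' @ 5: {5,6}
'a' @ 6: {1,2,7}  (accept∈set)
'c' @ 7: {3,4}
'b' @ 8: {5,6}
'a' @ 9: {1,2,7}  (accept∈set)
after full input: {1,2,7}  (accept=1 in)

Answer: ACCEPT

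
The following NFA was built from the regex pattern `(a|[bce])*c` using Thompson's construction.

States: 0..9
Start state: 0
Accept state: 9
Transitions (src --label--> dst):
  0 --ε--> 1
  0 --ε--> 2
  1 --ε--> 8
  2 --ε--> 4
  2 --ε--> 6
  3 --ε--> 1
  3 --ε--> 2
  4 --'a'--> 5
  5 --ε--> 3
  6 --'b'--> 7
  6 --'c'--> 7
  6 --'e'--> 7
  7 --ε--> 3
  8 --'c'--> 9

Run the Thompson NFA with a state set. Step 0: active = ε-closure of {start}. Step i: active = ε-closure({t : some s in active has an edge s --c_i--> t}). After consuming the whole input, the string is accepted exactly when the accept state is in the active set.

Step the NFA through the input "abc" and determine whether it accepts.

Answer: ACCEPT

Steps:
start: ε-closure({0}) = {0,1,2,4,6,8}
'a' @ 1: {1,2,3,4,5,6,8}
'b' @ 2: {1,2,3,4,6,7,8}
'c' @ 3: {1,2,3,4,6,7,8,9}  [accepting]
end set {1,2,3,4,6,7,8,9} — state 9 in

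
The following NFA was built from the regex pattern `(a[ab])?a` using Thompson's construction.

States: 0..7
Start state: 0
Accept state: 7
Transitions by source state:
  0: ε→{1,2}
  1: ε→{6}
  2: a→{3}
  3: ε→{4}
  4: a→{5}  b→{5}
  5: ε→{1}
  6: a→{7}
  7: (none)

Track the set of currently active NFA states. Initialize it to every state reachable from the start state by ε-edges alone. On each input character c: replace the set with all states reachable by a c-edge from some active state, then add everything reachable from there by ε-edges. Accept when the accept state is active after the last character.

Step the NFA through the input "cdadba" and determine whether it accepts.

Answer: REJECT

Trace:
S₀ = ε-closure({0}) = {0,1,2,6}
'c' @ 1: {}  — no active states
rest 'dadba' ignored (set empty)
after full input: {}  (accept=7 not in)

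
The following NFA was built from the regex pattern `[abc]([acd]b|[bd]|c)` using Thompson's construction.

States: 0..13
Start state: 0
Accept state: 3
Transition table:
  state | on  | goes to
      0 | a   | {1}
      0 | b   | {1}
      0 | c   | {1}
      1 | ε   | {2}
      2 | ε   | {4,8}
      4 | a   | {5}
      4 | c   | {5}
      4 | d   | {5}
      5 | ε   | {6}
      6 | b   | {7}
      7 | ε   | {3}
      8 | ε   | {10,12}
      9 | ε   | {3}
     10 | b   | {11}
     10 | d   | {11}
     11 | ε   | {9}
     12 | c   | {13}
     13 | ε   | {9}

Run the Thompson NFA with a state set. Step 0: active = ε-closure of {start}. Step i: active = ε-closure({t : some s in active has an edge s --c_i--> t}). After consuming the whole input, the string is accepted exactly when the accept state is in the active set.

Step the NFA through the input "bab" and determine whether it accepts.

initial (ε-close {0}): {0}
'b' @ 1: {1,2,4,8,10,12}
'a' @ 2: {5,6}
'b' @ 3: {3,7}  ✓accept
final: {3,7}; accept 3 in set

Answer: ACCEPT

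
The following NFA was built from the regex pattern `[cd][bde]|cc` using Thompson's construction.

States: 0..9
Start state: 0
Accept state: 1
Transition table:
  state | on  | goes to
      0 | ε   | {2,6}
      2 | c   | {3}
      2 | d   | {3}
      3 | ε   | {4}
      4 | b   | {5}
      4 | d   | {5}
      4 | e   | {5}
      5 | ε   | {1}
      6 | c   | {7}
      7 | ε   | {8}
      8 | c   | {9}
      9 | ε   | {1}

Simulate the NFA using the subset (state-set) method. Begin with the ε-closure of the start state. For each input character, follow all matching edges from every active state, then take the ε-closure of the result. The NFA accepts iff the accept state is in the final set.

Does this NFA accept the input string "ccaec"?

start: ε-closure({0}) = {0,2,6}
'c' @ 1: {3,4,7,8}
'c' @ 2: {1,9}  [accepting]
'a' @ 3: {}  — dead — no transitions
rest 'ec' ignored (set empty)
after full input: {}  (accept=1 not in)

Answer: REJECT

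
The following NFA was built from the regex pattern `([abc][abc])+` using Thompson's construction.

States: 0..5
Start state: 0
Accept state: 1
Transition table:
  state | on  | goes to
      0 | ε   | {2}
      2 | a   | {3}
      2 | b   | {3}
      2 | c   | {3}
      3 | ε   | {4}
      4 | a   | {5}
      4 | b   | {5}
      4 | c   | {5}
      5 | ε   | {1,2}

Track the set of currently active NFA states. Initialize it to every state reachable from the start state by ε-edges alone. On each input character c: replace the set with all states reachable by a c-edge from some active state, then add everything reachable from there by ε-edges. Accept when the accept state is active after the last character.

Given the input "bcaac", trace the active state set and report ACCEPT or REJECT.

S₀ = ε-closure({0}) = {0,2}
'b' @ 1: {3,4}
'c' @ 2: {1,2,5}  [accepting]
'a' @ 3: {3,4}
'a' @ 4: {1,2,5}  [accepting]
'c' @ 5: {3,4}
after full input: {3,4}  (accept=1 not in)

Answer: REJECT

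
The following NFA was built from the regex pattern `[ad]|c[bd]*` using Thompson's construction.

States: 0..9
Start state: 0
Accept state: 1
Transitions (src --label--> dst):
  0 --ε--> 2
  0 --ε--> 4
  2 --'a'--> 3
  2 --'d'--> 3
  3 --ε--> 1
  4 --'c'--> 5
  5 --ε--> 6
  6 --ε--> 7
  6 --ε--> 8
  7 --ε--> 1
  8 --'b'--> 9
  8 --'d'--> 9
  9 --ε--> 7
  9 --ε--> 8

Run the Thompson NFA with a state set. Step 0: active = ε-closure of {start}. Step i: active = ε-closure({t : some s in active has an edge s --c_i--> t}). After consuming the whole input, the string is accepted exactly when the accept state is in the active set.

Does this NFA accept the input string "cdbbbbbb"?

Answer: ACCEPT

Steps:
S₀ = ε-closure({0}) = {0,2,4}
'c' @ 1: {1,5,6,7,8}  [accepting]
'd' @ 2: {1,7,8,9}  [accepting]
'b' @ 3: {1,7,8,9}  [accepting]
'b' @ 4: {1,7,8,9}  [accepting]
'b' @ 5: {1,7,8,9}  [accepting]
'b' @ 6: {1,7,8,9}  [accepting]
'b' @ 7: {1,7,8,9}  [accepting]
'b' @ 8: {1,7,8,9}  [accepting]
end set {1,7,8,9} — state 1 in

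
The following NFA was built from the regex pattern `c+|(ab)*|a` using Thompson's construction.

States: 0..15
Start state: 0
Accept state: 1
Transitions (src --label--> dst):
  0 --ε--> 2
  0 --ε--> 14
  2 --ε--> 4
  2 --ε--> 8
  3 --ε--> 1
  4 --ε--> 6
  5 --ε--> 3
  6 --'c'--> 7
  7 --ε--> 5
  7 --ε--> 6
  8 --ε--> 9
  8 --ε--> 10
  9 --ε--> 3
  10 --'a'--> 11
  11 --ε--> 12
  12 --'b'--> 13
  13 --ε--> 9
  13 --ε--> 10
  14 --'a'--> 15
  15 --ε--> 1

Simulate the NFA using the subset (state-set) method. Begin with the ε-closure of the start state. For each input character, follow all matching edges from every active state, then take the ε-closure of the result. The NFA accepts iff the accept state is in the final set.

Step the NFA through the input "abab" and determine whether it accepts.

start: ε-closure({0}) = {0,1,2,3,4,6,8,9,10,14}
'a' @ 1: {1,11,12,15}  [accepting]
'b' @ 2: {1,3,9,10,13}  [accepting]
'a' @ 3: {11,12}
'b' @ 4: {1,3,9,10,13}  [accepting]
end set {1,3,9,10,13} — state 1 in

Answer: ACCEPT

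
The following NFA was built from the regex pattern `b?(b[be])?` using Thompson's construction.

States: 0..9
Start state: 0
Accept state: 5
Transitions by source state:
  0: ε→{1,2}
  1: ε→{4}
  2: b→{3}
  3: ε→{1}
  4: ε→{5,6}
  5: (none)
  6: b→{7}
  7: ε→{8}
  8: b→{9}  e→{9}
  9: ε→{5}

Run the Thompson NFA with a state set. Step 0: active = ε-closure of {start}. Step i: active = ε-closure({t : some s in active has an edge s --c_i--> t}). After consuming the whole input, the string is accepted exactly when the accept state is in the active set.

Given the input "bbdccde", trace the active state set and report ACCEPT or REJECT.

S₀ = ε-closure({0}) = {0,1,2,4,5,6}
'b' @ 1: {1,3,4,5,6,7,8}  ✓accept
'b' @ 2: {5,7,8,9}  ✓accept
'd' @ 3: {}  — no active states
rest 'ccde' ignored (set empty)
end set {} — state 5 not in

Answer: REJECT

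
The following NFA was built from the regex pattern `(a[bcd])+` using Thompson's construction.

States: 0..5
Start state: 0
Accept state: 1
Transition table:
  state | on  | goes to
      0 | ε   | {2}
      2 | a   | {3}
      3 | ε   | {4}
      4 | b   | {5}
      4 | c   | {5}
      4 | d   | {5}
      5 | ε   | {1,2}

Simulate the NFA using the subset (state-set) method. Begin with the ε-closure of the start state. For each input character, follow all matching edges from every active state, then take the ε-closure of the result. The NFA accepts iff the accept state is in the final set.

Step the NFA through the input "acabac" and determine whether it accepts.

Answer: ACCEPT

Trace:
initial (ε-close {0}): {0,2}
'a' @ 1: {3,4}
'c' @ 2: {1,2,5}  (accept∈set)
'a' @ 3: {3,4}
'b' @ 4: {1,2,5}  (accept∈set)
'a' @ 5: {3,4}
'c' @ 6: {1,2,5}  (accept∈set)
end set {1,2,5} — state 1 in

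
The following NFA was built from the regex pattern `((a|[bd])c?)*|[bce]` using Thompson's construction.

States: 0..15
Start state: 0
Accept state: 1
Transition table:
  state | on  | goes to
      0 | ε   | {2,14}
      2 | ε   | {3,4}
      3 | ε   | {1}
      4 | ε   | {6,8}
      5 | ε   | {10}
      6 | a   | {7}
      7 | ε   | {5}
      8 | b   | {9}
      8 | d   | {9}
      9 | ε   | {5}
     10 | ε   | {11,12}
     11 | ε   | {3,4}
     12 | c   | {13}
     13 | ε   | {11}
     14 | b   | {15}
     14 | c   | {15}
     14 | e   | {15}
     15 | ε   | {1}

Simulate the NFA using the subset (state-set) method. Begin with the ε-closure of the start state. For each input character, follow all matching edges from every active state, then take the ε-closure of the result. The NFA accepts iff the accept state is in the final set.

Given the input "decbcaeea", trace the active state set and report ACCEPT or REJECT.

Answer: REJECT

Steps:
start: ε-closure({0}) = {0,1,2,3,4,6,8,14}
'd' @ 1: {1,3,4,5,6,8,9,10,11,12}  (accept∈set)
'e' @ 2: {}  — dead — no transitions
rest 'cbcaeea' ignored (set empty)
final: {}; accept 1 not in set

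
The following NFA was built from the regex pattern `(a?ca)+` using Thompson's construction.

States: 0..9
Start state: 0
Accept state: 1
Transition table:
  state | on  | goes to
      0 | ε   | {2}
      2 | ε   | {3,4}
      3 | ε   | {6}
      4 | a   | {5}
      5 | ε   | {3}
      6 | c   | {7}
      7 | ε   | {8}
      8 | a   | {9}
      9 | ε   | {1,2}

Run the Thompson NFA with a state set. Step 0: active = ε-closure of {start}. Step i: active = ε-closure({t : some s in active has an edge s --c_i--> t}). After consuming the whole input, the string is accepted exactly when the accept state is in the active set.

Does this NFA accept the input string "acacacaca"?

Answer: ACCEPT

Derivation:
S₀ = ε-closure({0}) = {0,2,3,4,6}
'a' @ 1: {3,5,6}
'c' @ 2: {7,8}
'a' @ 3: {1,2,3,4,6,9}  ✓accept
'c' @ 4: {7,8}
'a' @ 5: {1,2,3,4,6,9}  ✓accept
'c' @ 6: {7,8}
'a' @ 7: {1,2,3,4,6,9}  ✓accept
'c' @ 8: {7,8}
'a' @ 9: {1,2,3,4,6,9}  ✓accept
after full input: {1,2,3,4,6,9}  (accept=1 in)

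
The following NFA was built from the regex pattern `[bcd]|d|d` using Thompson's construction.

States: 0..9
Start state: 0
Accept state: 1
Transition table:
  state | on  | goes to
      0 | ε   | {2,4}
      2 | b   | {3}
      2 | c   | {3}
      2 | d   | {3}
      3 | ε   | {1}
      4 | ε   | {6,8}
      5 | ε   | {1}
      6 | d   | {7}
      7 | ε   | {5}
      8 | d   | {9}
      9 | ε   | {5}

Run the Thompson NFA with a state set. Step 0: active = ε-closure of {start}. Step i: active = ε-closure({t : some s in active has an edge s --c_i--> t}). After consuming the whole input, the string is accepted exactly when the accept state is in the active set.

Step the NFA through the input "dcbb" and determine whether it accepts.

S₀ = ε-closure({0}) = {0,2,4,6,8}
'd' @ 1: {1,3,5,7,9}  [accepting]
'c' @ 2: {}  — dead — no transitions
rest 'bb' ignored (set empty)
after full input: {}  (accept=1 not in)

Answer: REJECT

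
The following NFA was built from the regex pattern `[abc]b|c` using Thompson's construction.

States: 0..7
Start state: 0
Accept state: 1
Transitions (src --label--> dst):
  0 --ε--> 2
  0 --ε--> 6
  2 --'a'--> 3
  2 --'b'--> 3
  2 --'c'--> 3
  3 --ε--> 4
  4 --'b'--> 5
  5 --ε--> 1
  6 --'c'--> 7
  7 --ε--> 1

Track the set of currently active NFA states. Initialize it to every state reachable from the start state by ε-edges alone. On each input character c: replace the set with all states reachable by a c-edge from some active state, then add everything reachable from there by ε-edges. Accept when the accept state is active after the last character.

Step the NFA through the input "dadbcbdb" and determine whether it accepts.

Answer: REJECT

Derivation:
S₀ = ε-closure({0}) = {0,2,6}
'd' @ 1: {}  — state set empty
rest 'adbcbdb' ignored (set empty)
after full input: {}  (accept=1 not in)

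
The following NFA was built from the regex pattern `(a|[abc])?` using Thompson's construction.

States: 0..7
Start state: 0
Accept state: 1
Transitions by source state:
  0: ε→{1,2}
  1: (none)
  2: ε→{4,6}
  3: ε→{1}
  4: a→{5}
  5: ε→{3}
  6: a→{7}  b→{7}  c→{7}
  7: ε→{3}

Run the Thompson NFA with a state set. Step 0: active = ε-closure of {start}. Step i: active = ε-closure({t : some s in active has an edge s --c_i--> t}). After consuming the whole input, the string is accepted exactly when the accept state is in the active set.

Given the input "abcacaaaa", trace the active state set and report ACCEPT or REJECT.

Answer: REJECT

Derivation:
start: ε-closure({0}) = {0,1,2,4,6}
'a' @ 1: {1,3,5,7}  ✓accept
'b' @ 2: {}  — no active states
rest 'cacaaaa' ignored (set empty)
after full input: {}  (accept=1 not in)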